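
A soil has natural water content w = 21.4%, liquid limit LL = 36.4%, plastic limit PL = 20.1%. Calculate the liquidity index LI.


Result: 0.08

Derivation:
First compute the plasticity index:
PI = LL - PL = 36.4 - 20.1 = 16.3
Then compute the liquidity index:
LI = (w - PL) / PI
LI = (21.4 - 20.1) / 16.3
LI = 0.08


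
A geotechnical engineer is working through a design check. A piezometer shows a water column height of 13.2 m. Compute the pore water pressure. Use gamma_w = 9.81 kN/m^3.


Result: 129.49 kPa

Derivation:
Using u = gamma_w * h_w
u = 9.81 * 13.2
u = 129.49 kPa


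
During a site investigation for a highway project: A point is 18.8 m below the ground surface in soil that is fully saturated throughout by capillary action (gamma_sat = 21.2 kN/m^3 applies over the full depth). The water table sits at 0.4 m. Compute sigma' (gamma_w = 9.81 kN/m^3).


Total stress = gamma_sat * depth
sigma = 21.2 * 18.8 = 398.56 kPa
Pore water pressure u = gamma_w * (depth - d_wt)
u = 9.81 * (18.8 - 0.4) = 180.504 kPa
Effective stress = sigma - u
sigma' = 398.56 - 180.504 = 218.06 kPa


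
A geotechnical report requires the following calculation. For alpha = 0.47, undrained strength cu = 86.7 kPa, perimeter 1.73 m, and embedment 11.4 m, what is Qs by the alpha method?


Result: 803.65 kN

Derivation:
Using Qs = alpha * cu * perimeter * L
Qs = 0.47 * 86.7 * 1.73 * 11.4
Qs = 803.65 kN


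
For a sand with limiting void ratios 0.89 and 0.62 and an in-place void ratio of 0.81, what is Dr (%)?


Using Dr = (e_max - e) / (e_max - e_min) * 100
e_max - e = 0.89 - 0.81 = 0.08
e_max - e_min = 0.89 - 0.62 = 0.27
Dr = 0.08 / 0.27 * 100
Dr = 29.63 %


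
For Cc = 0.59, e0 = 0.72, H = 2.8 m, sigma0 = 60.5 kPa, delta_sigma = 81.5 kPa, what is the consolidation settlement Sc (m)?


Using Sc = Cc * H / (1 + e0) * log10((sigma0 + delta_sigma) / sigma0)
Stress ratio = (60.5 + 81.5) / 60.5 = 2.34711
log10(2.34711) = 0.370533
Cc * H / (1 + e0) = 0.59 * 2.8 / (1 + 0.72) = 0.960465
Sc = 0.960465 * 0.370533
Sc = 0.3559 m


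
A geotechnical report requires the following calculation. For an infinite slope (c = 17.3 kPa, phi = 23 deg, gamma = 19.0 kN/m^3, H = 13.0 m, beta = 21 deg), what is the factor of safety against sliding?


Using Fs = c / (gamma*H*sin(beta)*cos(beta)) + tan(phi)/tan(beta)
Cohesion contribution = 17.3 / (19.0*13.0*sin(21)*cos(21))
Cohesion contribution = 0.209348
Friction contribution = tan(23)/tan(21) = 1.10579
Fs = 0.209348 + 1.10579
Fs = 1.315


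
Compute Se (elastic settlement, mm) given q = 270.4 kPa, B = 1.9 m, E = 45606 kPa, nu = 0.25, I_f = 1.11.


Using Se = q * B * (1 - nu^2) * I_f / E
1 - nu^2 = 1 - 0.25^2 = 0.9375
Se = 270.4 * 1.9 * 0.9375 * 1.11 / 45606
Se = 0.011723 m
Convert to mm: Se = 0.011723 * 1000 = 11.723 mm


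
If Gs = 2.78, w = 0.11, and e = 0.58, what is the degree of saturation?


Using S = Gs * w / e
S = 2.78 * 0.11 / 0.58
S = 0.5272


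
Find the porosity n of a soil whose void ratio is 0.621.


Using the relation n = e / (1 + e)
n = 0.621 / (1 + 0.621)
n = 0.621 / 1.621
n = 0.3831


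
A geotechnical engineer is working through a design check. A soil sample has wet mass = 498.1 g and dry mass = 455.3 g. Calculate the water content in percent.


Using w = (m_wet - m_dry) / m_dry * 100
m_wet - m_dry = 498.1 - 455.3 = 42.8 g
w = 42.8 / 455.3 * 100
w = 9.4 %


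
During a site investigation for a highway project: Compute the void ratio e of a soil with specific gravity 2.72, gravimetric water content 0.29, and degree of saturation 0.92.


Result: 0.8574

Derivation:
Using the relation e = Gs * w / S
e = 2.72 * 0.29 / 0.92
e = 0.8574


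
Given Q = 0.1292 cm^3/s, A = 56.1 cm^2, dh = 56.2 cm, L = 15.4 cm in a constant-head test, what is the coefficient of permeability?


Result: 0.000631 cm/s

Derivation:
Compute hydraulic gradient:
i = dh / L = 56.2 / 15.4 = 3.64935
Then apply Darcy's law:
k = Q / (A * i)
k = 0.1292 / (56.1 * 3.64935)
k = 0.1292 / 204.729
k = 0.000631 cm/s


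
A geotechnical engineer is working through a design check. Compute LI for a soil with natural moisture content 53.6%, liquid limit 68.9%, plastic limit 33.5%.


Result: 0.568

Derivation:
First compute the plasticity index:
PI = LL - PL = 68.9 - 33.5 = 35.4
Then compute the liquidity index:
LI = (w - PL) / PI
LI = (53.6 - 33.5) / 35.4
LI = 0.568


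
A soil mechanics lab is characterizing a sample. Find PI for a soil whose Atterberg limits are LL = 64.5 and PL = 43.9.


Result: 20.6

Derivation:
Using PI = LL - PL
PI = 64.5 - 43.9
PI = 20.6


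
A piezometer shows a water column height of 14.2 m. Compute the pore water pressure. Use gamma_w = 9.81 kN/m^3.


Using u = gamma_w * h_w
u = 9.81 * 14.2
u = 139.3 kPa


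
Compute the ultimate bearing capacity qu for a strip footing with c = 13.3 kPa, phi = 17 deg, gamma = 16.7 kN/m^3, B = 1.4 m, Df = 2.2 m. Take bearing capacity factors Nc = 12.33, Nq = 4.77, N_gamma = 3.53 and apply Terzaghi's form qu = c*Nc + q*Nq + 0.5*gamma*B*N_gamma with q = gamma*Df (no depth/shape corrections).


Compute qu = c*Nc + gamma*Df*Nq + 0.5*gamma*B*N_gamma
Term 1: 13.3 * 12.33 = 163.989
Term 2: 16.7 * 2.2 * 4.77 = 175.2498
Term 3: 0.5 * 16.7 * 1.4 * 3.53 = 41.2657
qu = 163.989 + 175.2498 + 41.2657
qu = 380.5 kPa


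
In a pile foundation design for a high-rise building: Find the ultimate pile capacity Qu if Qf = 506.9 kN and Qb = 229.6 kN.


Using Qu = Qf + Qb
Qu = 506.9 + 229.6
Qu = 736.5 kN


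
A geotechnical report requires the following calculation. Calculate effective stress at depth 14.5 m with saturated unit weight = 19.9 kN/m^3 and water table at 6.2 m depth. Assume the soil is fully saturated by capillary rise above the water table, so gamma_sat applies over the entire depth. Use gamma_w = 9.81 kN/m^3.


Total stress = gamma_sat * depth
sigma = 19.9 * 14.5 = 288.55 kPa
Pore water pressure u = gamma_w * (depth - d_wt)
u = 9.81 * (14.5 - 6.2) = 81.423 kPa
Effective stress = sigma - u
sigma' = 288.55 - 81.423 = 207.13 kPa


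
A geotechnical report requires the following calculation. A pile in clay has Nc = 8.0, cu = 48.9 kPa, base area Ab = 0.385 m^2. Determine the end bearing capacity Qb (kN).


Using Qb = Nc * cu * Ab
Qb = 8.0 * 48.9 * 0.385
Qb = 150.61 kN


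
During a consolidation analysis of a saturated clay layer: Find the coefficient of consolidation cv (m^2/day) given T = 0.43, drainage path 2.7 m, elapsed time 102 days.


Result: 0.03073 m^2/day

Derivation:
Using cv = T * H_dr^2 / t
H_dr^2 = 2.7^2 = 7.29
cv = 0.43 * 7.29 / 102
cv = 0.03073 m^2/day


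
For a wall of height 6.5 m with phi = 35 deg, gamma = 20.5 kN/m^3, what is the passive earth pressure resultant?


Result: 1598.08 kN/m

Derivation:
Compute passive earth pressure coefficient:
Kp = tan^2(45 + phi/2) = tan^2(62.5) = 3.690172
Compute passive force:
Pp = 0.5 * Kp * gamma * H^2
Pp = 0.5 * 3.690172 * 20.5 * 6.5^2
Pp = 1598.08 kN/m


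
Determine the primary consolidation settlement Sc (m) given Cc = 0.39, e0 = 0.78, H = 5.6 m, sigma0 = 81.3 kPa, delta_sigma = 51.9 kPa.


Result: 0.2631 m

Derivation:
Using Sc = Cc * H / (1 + e0) * log10((sigma0 + delta_sigma) / sigma0)
Stress ratio = (81.3 + 51.9) / 81.3 = 1.63838
log10(1.63838) = 0.214414
Cc * H / (1 + e0) = 0.39 * 5.6 / (1 + 0.78) = 1.22697
Sc = 1.22697 * 0.214414
Sc = 0.2631 m


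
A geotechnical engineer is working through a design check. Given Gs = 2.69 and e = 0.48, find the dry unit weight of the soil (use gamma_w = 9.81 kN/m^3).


Using gamma_d = Gs * gamma_w / (1 + e)
gamma_d = 2.69 * 9.81 / (1 + 0.48)
gamma_d = 2.69 * 9.81 / 1.48
gamma_d = 17.83 kN/m^3


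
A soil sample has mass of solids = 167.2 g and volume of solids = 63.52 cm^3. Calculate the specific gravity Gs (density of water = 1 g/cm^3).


Result: 2.632

Derivation:
Using Gs = m_s / (V_s * rho_w)
Since rho_w = 1 g/cm^3:
Gs = 167.2 / 63.52
Gs = 2.632


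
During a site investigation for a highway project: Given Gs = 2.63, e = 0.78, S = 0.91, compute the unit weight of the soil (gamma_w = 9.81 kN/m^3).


Using gamma = gamma_w * (Gs + S*e) / (1 + e)
Numerator: Gs + S*e = 2.63 + 0.91*0.78 = 3.3398
Denominator: 1 + e = 1 + 0.78 = 1.78
gamma = 9.81 * 3.3398 / 1.78
gamma = 18.406 kN/m^3


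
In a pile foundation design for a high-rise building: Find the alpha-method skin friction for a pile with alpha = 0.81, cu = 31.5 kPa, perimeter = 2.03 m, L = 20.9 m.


Using Qs = alpha * cu * perimeter * L
Qs = 0.81 * 31.5 * 2.03 * 20.9
Qs = 1082.52 kN


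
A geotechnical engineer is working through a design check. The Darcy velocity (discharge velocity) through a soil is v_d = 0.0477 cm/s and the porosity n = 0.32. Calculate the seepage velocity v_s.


Result: 0.14906 cm/s

Derivation:
Using v_s = v_d / n
v_s = 0.0477 / 0.32
v_s = 0.14906 cm/s


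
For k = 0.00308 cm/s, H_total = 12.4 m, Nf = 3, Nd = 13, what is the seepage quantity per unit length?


Result: 8.814e-05 m^3/s per m

Derivation:
Convert k to m/s for unit consistency with H:
k = 0.00308 cm/s = 0.00308 / 100 m/s = 3.08e-05 m/s
Using q = k * H * Nf / Nd
Nf / Nd = 3 / 13 = 0.2308
q = 3.08e-05 * 12.4 * 0.2308
q = 8.814e-05 m^3/s per m


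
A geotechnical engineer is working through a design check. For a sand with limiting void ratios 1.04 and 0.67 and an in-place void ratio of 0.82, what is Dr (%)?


Result: 59.46 %

Derivation:
Using Dr = (e_max - e) / (e_max - e_min) * 100
e_max - e = 1.04 - 0.82 = 0.22
e_max - e_min = 1.04 - 0.67 = 0.37
Dr = 0.22 / 0.37 * 100
Dr = 59.46 %


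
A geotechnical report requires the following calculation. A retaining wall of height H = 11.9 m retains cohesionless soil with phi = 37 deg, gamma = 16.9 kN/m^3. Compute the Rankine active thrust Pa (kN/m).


Result: 297.46 kN/m

Derivation:
Compute active earth pressure coefficient:
Ka = tan^2(45 - phi/2) = tan^2(26.5) = 0.248584
Compute active force:
Pa = 0.5 * Ka * gamma * H^2
Pa = 0.5 * 0.248584 * 16.9 * 11.9^2
Pa = 297.46 kN/m


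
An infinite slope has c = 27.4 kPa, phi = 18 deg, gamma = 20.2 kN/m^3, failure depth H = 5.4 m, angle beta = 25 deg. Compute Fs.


Using Fs = c / (gamma*H*sin(beta)*cos(beta)) + tan(phi)/tan(beta)
Cohesion contribution = 27.4 / (20.2*5.4*sin(25)*cos(25))
Cohesion contribution = 0.655815
Friction contribution = tan(18)/tan(25) = 0.696793
Fs = 0.655815 + 0.696793
Fs = 1.353


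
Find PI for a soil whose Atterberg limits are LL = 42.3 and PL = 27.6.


Using PI = LL - PL
PI = 42.3 - 27.6
PI = 14.7


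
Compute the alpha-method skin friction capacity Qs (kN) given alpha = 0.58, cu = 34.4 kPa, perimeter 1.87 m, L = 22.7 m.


Using Qs = alpha * cu * perimeter * L
Qs = 0.58 * 34.4 * 1.87 * 22.7
Qs = 846.94 kN


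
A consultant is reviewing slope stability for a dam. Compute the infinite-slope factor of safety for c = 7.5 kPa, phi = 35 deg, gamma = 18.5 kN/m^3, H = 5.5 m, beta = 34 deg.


Using Fs = c / (gamma*H*sin(beta)*cos(beta)) + tan(phi)/tan(beta)
Cohesion contribution = 7.5 / (18.5*5.5*sin(34)*cos(34))
Cohesion contribution = 0.158998
Friction contribution = tan(35)/tan(34) = 1.0381
Fs = 0.158998 + 1.0381
Fs = 1.197


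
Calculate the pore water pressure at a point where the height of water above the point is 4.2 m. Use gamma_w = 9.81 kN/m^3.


Using u = gamma_w * h_w
u = 9.81 * 4.2
u = 41.2 kPa


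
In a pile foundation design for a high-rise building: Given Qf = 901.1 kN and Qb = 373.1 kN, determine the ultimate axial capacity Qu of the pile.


Result: 1274.2 kN

Derivation:
Using Qu = Qf + Qb
Qu = 901.1 + 373.1
Qu = 1274.2 kN


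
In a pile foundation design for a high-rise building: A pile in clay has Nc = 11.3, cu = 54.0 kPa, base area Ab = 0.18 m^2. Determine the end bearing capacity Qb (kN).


Using Qb = Nc * cu * Ab
Qb = 11.3 * 54.0 * 0.18
Qb = 109.84 kN


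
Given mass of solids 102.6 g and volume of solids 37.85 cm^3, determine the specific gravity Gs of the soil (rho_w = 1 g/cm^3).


Using Gs = m_s / (V_s * rho_w)
Since rho_w = 1 g/cm^3:
Gs = 102.6 / 37.85
Gs = 2.711


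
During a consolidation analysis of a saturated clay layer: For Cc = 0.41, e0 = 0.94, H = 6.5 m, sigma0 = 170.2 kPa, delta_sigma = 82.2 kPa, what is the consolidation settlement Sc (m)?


Using Sc = Cc * H / (1 + e0) * log10((sigma0 + delta_sigma) / sigma0)
Stress ratio = (170.2 + 82.2) / 170.2 = 1.48296
log10(1.48296) = 0.17113
Cc * H / (1 + e0) = 0.41 * 6.5 / (1 + 0.94) = 1.37371
Sc = 1.37371 * 0.17113
Sc = 0.2351 m


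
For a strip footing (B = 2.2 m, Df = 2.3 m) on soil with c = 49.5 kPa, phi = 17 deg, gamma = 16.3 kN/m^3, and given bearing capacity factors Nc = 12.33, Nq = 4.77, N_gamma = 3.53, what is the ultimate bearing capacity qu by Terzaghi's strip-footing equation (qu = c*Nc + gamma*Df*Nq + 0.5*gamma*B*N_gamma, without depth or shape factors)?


Compute qu = c*Nc + gamma*Df*Nq + 0.5*gamma*B*N_gamma
Term 1: 49.5 * 12.33 = 610.335
Term 2: 16.3 * 2.3 * 4.77 = 178.8273
Term 3: 0.5 * 16.3 * 2.2 * 3.53 = 63.2929
qu = 610.335 + 178.8273 + 63.2929
qu = 852.46 kPa


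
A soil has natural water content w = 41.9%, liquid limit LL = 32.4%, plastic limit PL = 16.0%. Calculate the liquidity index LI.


First compute the plasticity index:
PI = LL - PL = 32.4 - 16.0 = 16.4
Then compute the liquidity index:
LI = (w - PL) / PI
LI = (41.9 - 16.0) / 16.4
LI = 1.579


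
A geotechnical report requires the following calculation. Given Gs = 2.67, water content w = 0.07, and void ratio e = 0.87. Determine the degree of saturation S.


Result: 0.2148

Derivation:
Using S = Gs * w / e
S = 2.67 * 0.07 / 0.87
S = 0.2148


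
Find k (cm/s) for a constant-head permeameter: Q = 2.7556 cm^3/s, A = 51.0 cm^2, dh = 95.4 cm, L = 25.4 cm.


Result: 0.014386 cm/s

Derivation:
Compute hydraulic gradient:
i = dh / L = 95.4 / 25.4 = 3.75591
Then apply Darcy's law:
k = Q / (A * i)
k = 2.7556 / (51.0 * 3.75591)
k = 2.7556 / 191.551
k = 0.014386 cm/s


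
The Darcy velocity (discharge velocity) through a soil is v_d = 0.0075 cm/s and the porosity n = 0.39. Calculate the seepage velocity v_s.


Using v_s = v_d / n
v_s = 0.0075 / 0.39
v_s = 0.01923 cm/s


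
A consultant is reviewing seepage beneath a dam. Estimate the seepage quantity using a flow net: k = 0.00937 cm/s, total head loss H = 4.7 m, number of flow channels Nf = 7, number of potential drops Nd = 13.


Result: 0.0002371 m^3/s per m

Derivation:
Convert k to m/s for unit consistency with H:
k = 0.00937 cm/s = 0.00937 / 100 m/s = 9.37e-05 m/s
Using q = k * H * Nf / Nd
Nf / Nd = 7 / 13 = 0.5385
q = 9.37e-05 * 4.7 * 0.5385
q = 0.0002371 m^3/s per m


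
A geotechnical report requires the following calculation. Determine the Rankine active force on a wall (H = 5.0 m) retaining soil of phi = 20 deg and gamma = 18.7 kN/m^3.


Result: 114.61 kN/m

Derivation:
Compute active earth pressure coefficient:
Ka = tan^2(45 - phi/2) = tan^2(35.0) = 0.490291
Compute active force:
Pa = 0.5 * Ka * gamma * H^2
Pa = 0.5 * 0.490291 * 18.7 * 5.0^2
Pa = 114.61 kN/m


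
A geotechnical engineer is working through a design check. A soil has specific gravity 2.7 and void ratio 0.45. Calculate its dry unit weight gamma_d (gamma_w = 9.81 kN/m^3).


Using gamma_d = Gs * gamma_w / (1 + e)
gamma_d = 2.7 * 9.81 / (1 + 0.45)
gamma_d = 2.7 * 9.81 / 1.45
gamma_d = 18.267 kN/m^3


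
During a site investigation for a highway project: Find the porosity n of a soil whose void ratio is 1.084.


Using the relation n = e / (1 + e)
n = 1.084 / (1 + 1.084)
n = 1.084 / 2.084
n = 0.5202


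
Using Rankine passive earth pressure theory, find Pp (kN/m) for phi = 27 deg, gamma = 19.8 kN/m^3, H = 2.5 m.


Compute passive earth pressure coefficient:
Kp = tan^2(45 + phi/2) = tan^2(58.5) = 2.66294
Compute passive force:
Pp = 0.5 * Kp * gamma * H^2
Pp = 0.5 * 2.66294 * 19.8 * 2.5^2
Pp = 164.77 kN/m


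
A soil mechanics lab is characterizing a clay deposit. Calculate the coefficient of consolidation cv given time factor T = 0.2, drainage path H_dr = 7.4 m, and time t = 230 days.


Result: 0.04762 m^2/day

Derivation:
Using cv = T * H_dr^2 / t
H_dr^2 = 7.4^2 = 54.76
cv = 0.2 * 54.76 / 230
cv = 0.04762 m^2/day


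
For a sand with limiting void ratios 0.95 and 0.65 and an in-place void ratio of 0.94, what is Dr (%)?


Result: 3.33 %

Derivation:
Using Dr = (e_max - e) / (e_max - e_min) * 100
e_max - e = 0.95 - 0.94 = 0.01
e_max - e_min = 0.95 - 0.65 = 0.3
Dr = 0.01 / 0.3 * 100
Dr = 3.33 %


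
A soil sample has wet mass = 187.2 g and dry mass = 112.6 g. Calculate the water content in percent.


Result: 66.25 %

Derivation:
Using w = (m_wet - m_dry) / m_dry * 100
m_wet - m_dry = 187.2 - 112.6 = 74.6 g
w = 74.6 / 112.6 * 100
w = 66.25 %


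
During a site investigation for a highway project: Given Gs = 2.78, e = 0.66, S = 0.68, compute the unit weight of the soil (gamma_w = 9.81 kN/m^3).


Using gamma = gamma_w * (Gs + S*e) / (1 + e)
Numerator: Gs + S*e = 2.78 + 0.68*0.66 = 3.2288
Denominator: 1 + e = 1 + 0.66 = 1.66
gamma = 9.81 * 3.2288 / 1.66
gamma = 19.081 kN/m^3


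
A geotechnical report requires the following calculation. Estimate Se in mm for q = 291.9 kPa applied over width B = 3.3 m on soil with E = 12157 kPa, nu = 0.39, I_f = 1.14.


Using Se = q * B * (1 - nu^2) * I_f / E
1 - nu^2 = 1 - 0.39^2 = 0.8479
Se = 291.9 * 3.3 * 0.8479 * 1.14 / 12157
Se = 0.076590 m
Convert to mm: Se = 0.076590 * 1000 = 76.59 mm


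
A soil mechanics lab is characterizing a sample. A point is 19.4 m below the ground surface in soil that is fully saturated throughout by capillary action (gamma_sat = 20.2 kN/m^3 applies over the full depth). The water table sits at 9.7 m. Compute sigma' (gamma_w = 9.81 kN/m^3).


Result: 296.72 kPa

Derivation:
Total stress = gamma_sat * depth
sigma = 20.2 * 19.4 = 391.88 kPa
Pore water pressure u = gamma_w * (depth - d_wt)
u = 9.81 * (19.4 - 9.7) = 95.157 kPa
Effective stress = sigma - u
sigma' = 391.88 - 95.157 = 296.72 kPa


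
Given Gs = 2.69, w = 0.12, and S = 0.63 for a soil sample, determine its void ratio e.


Using the relation e = Gs * w / S
e = 2.69 * 0.12 / 0.63
e = 0.5124


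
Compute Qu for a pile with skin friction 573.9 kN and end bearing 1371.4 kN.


Result: 1945.3 kN

Derivation:
Using Qu = Qf + Qb
Qu = 573.9 + 1371.4
Qu = 1945.3 kN


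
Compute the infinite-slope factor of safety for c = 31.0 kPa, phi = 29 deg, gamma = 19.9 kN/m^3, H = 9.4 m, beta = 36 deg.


Result: 1.111

Derivation:
Using Fs = c / (gamma*H*sin(beta)*cos(beta)) + tan(phi)/tan(beta)
Cohesion contribution = 31.0 / (19.9*9.4*sin(36)*cos(36))
Cohesion contribution = 0.348501
Friction contribution = tan(29)/tan(36) = 0.762941
Fs = 0.348501 + 0.762941
Fs = 1.111


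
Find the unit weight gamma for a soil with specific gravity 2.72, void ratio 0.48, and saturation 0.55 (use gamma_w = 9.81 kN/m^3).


Result: 19.779 kN/m^3

Derivation:
Using gamma = gamma_w * (Gs + S*e) / (1 + e)
Numerator: Gs + S*e = 2.72 + 0.55*0.48 = 2.984
Denominator: 1 + e = 1 + 0.48 = 1.48
gamma = 9.81 * 2.984 / 1.48
gamma = 19.779 kN/m^3


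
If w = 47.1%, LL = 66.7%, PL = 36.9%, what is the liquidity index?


First compute the plasticity index:
PI = LL - PL = 66.7 - 36.9 = 29.8
Then compute the liquidity index:
LI = (w - PL) / PI
LI = (47.1 - 36.9) / 29.8
LI = 0.342


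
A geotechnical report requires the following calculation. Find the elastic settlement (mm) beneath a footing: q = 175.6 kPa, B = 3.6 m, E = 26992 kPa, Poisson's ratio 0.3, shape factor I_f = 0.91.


Using Se = q * B * (1 - nu^2) * I_f / E
1 - nu^2 = 1 - 0.3^2 = 0.91
Se = 175.6 * 3.6 * 0.91 * 0.91 / 26992
Se = 0.019394 m
Convert to mm: Se = 0.019394 * 1000 = 19.394 mm


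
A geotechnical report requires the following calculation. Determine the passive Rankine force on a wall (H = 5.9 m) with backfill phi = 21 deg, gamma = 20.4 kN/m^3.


Compute passive earth pressure coefficient:
Kp = tan^2(45 + phi/2) = tan^2(55.5) = 2.117051
Compute passive force:
Pp = 0.5 * Kp * gamma * H^2
Pp = 0.5 * 2.117051 * 20.4 * 5.9^2
Pp = 751.68 kN/m


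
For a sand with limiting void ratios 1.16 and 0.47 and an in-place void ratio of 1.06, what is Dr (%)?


Using Dr = (e_max - e) / (e_max - e_min) * 100
e_max - e = 1.16 - 1.06 = 0.1
e_max - e_min = 1.16 - 0.47 = 0.69
Dr = 0.1 / 0.69 * 100
Dr = 14.49 %


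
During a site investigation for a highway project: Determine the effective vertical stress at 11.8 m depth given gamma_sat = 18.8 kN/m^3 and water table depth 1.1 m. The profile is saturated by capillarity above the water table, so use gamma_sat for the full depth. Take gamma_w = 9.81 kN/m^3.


Result: 116.87 kPa

Derivation:
Total stress = gamma_sat * depth
sigma = 18.8 * 11.8 = 221.84 kPa
Pore water pressure u = gamma_w * (depth - d_wt)
u = 9.81 * (11.8 - 1.1) = 104.967 kPa
Effective stress = sigma - u
sigma' = 221.84 - 104.967 = 116.87 kPa


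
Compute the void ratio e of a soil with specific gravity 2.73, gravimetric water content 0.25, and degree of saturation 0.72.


Using the relation e = Gs * w / S
e = 2.73 * 0.25 / 0.72
e = 0.9479


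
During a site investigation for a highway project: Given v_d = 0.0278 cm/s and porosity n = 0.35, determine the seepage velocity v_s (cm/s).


Using v_s = v_d / n
v_s = 0.0278 / 0.35
v_s = 0.07943 cm/s


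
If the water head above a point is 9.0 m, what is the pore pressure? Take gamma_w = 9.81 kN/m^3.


Using u = gamma_w * h_w
u = 9.81 * 9.0
u = 88.29 kPa


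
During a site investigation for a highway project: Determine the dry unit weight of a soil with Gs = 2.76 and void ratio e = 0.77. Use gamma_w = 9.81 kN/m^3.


Result: 15.297 kN/m^3

Derivation:
Using gamma_d = Gs * gamma_w / (1 + e)
gamma_d = 2.76 * 9.81 / (1 + 0.77)
gamma_d = 2.76 * 9.81 / 1.77
gamma_d = 15.297 kN/m^3


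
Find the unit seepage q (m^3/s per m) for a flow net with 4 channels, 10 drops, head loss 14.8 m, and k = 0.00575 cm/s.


Convert k to m/s for unit consistency with H:
k = 0.00575 cm/s = 0.00575 / 100 m/s = 5.75e-05 m/s
Using q = k * H * Nf / Nd
Nf / Nd = 4 / 10 = 0.4
q = 5.75e-05 * 14.8 * 0.4
q = 0.0003404 m^3/s per m


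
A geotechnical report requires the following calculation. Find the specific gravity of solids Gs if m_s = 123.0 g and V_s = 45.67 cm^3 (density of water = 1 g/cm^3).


Using Gs = m_s / (V_s * rho_w)
Since rho_w = 1 g/cm^3:
Gs = 123.0 / 45.67
Gs = 2.693


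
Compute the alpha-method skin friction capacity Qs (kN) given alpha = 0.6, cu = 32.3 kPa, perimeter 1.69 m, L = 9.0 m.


Result: 294.77 kN

Derivation:
Using Qs = alpha * cu * perimeter * L
Qs = 0.6 * 32.3 * 1.69 * 9.0
Qs = 294.77 kN


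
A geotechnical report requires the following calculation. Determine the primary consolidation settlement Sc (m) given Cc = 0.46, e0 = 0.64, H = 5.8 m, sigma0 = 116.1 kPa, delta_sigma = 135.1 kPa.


Result: 0.5453 m

Derivation:
Using Sc = Cc * H / (1 + e0) * log10((sigma0 + delta_sigma) / sigma0)
Stress ratio = (116.1 + 135.1) / 116.1 = 2.16365
log10(2.16365) = 0.335187
Cc * H / (1 + e0) = 0.46 * 5.8 / (1 + 0.64) = 1.62683
Sc = 1.62683 * 0.335187
Sc = 0.5453 m


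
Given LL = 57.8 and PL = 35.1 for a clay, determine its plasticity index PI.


Using PI = LL - PL
PI = 57.8 - 35.1
PI = 22.7


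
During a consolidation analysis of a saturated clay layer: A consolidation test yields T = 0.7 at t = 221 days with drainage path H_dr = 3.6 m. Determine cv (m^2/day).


Result: 0.04105 m^2/day

Derivation:
Using cv = T * H_dr^2 / t
H_dr^2 = 3.6^2 = 12.96
cv = 0.7 * 12.96 / 221
cv = 0.04105 m^2/day


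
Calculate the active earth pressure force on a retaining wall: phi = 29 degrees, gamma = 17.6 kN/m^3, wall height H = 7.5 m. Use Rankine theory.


Compute active earth pressure coefficient:
Ka = tan^2(45 - phi/2) = tan^2(30.5) = 0.346974
Compute active force:
Pa = 0.5 * Ka * gamma * H^2
Pa = 0.5 * 0.346974 * 17.6 * 7.5^2
Pa = 171.75 kN/m


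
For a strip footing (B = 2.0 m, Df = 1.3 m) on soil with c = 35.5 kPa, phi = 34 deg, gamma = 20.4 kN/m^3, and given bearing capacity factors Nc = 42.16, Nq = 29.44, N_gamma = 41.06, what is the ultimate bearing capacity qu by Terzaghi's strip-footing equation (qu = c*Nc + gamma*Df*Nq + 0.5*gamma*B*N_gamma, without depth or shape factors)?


Result: 3115.05 kPa

Derivation:
Compute qu = c*Nc + gamma*Df*Nq + 0.5*gamma*B*N_gamma
Term 1: 35.5 * 42.16 = 1496.68
Term 2: 20.4 * 1.3 * 29.44 = 780.7488
Term 3: 0.5 * 20.4 * 2.0 * 41.06 = 837.624
qu = 1496.68 + 780.7488 + 837.624
qu = 3115.05 kPa


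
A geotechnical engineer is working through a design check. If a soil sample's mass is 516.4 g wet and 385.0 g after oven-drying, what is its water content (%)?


Using w = (m_wet - m_dry) / m_dry * 100
m_wet - m_dry = 516.4 - 385.0 = 131.4 g
w = 131.4 / 385.0 * 100
w = 34.13 %


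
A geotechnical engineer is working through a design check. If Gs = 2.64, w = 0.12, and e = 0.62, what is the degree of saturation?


Using S = Gs * w / e
S = 2.64 * 0.12 / 0.62
S = 0.511


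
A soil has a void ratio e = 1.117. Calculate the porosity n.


Using the relation n = e / (1 + e)
n = 1.117 / (1 + 1.117)
n = 1.117 / 2.117
n = 0.5276


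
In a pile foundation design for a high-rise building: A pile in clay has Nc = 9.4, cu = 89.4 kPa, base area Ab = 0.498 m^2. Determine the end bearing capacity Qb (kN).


Using Qb = Nc * cu * Ab
Qb = 9.4 * 89.4 * 0.498
Qb = 418.5 kN


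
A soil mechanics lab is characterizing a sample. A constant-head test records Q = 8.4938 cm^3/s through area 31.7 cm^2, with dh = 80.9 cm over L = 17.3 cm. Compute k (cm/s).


Compute hydraulic gradient:
i = dh / L = 80.9 / 17.3 = 4.6763
Then apply Darcy's law:
k = Q / (A * i)
k = 8.4938 / (31.7 * 4.6763)
k = 8.4938 / 148.239
k = 0.057298 cm/s


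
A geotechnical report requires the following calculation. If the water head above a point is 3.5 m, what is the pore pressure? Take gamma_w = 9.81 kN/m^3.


Using u = gamma_w * h_w
u = 9.81 * 3.5
u = 34.34 kPa


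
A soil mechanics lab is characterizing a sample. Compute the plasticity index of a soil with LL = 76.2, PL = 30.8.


Using PI = LL - PL
PI = 76.2 - 30.8
PI = 45.4


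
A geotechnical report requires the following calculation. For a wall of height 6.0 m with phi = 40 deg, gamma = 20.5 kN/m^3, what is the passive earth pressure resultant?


Compute passive earth pressure coefficient:
Kp = tan^2(45 + phi/2) = tan^2(65.0) = 4.59891
Compute passive force:
Pp = 0.5 * Kp * gamma * H^2
Pp = 0.5 * 4.59891 * 20.5 * 6.0^2
Pp = 1697.0 kN/m


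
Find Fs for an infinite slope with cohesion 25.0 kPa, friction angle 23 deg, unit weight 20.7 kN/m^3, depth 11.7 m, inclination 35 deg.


Result: 0.826

Derivation:
Using Fs = c / (gamma*H*sin(beta)*cos(beta)) + tan(phi)/tan(beta)
Cohesion contribution = 25.0 / (20.7*11.7*sin(35)*cos(35))
Cohesion contribution = 0.219699
Friction contribution = tan(23)/tan(35) = 0.606213
Fs = 0.219699 + 0.606213
Fs = 0.826


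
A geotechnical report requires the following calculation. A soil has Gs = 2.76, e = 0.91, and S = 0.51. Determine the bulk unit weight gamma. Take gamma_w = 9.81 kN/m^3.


Result: 16.559 kN/m^3

Derivation:
Using gamma = gamma_w * (Gs + S*e) / (1 + e)
Numerator: Gs + S*e = 2.76 + 0.51*0.91 = 3.2241
Denominator: 1 + e = 1 + 0.91 = 1.91
gamma = 9.81 * 3.2241 / 1.91
gamma = 16.559 kN/m^3


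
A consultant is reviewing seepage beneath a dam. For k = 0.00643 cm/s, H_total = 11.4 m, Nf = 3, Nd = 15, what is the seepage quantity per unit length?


Convert k to m/s for unit consistency with H:
k = 0.00643 cm/s = 0.00643 / 100 m/s = 6.43e-05 m/s
Using q = k * H * Nf / Nd
Nf / Nd = 3 / 15 = 0.2
q = 6.43e-05 * 11.4 * 0.2
q = 0.0001466 m^3/s per m


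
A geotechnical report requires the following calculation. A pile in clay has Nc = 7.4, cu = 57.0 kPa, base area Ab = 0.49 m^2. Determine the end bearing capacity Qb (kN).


Result: 206.68 kN

Derivation:
Using Qb = Nc * cu * Ab
Qb = 7.4 * 57.0 * 0.49
Qb = 206.68 kN


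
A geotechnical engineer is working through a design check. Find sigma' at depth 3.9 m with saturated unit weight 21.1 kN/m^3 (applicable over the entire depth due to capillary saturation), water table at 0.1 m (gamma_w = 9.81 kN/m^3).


Total stress = gamma_sat * depth
sigma = 21.1 * 3.9 = 82.29 kPa
Pore water pressure u = gamma_w * (depth - d_wt)
u = 9.81 * (3.9 - 0.1) = 37.278 kPa
Effective stress = sigma - u
sigma' = 82.29 - 37.278 = 45.01 kPa


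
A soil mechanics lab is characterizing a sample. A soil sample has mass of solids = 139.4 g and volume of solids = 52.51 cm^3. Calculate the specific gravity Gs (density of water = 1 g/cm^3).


Result: 2.655

Derivation:
Using Gs = m_s / (V_s * rho_w)
Since rho_w = 1 g/cm^3:
Gs = 139.4 / 52.51
Gs = 2.655


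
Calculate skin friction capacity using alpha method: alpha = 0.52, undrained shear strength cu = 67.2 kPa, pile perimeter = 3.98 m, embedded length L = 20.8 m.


Result: 2892.8 kN

Derivation:
Using Qs = alpha * cu * perimeter * L
Qs = 0.52 * 67.2 * 3.98 * 20.8
Qs = 2892.8 kN


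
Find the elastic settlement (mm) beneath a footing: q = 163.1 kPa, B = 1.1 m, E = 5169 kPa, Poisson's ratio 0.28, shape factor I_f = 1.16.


Using Se = q * B * (1 - nu^2) * I_f / E
1 - nu^2 = 1 - 0.28^2 = 0.9216
Se = 163.1 * 1.1 * 0.9216 * 1.16 / 5169
Se = 0.037106 m
Convert to mm: Se = 0.037106 * 1000 = 37.106 mm


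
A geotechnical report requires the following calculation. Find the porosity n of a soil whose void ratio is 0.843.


Result: 0.4574

Derivation:
Using the relation n = e / (1 + e)
n = 0.843 / (1 + 0.843)
n = 0.843 / 1.843
n = 0.4574


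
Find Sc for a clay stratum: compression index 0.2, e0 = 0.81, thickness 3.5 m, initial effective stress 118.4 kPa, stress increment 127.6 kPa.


Using Sc = Cc * H / (1 + e0) * log10((sigma0 + delta_sigma) / sigma0)
Stress ratio = (118.4 + 127.6) / 118.4 = 2.0777
log10(2.0777) = 0.317583
Cc * H / (1 + e0) = 0.2 * 3.5 / (1 + 0.81) = 0.38674
Sc = 0.38674 * 0.317583
Sc = 0.1228 m


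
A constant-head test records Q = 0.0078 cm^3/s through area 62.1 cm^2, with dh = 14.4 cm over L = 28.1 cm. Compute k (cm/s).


Compute hydraulic gradient:
i = dh / L = 14.4 / 28.1 = 0.512456
Then apply Darcy's law:
k = Q / (A * i)
k = 0.0078 / (62.1 * 0.512456)
k = 0.0078 / 31.8235
k = 0.000245 cm/s


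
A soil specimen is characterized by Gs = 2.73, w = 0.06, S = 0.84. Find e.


Using the relation e = Gs * w / S
e = 2.73 * 0.06 / 0.84
e = 0.195


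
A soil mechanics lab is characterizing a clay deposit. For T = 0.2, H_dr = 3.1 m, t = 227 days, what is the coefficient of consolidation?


Result: 0.00847 m^2/day

Derivation:
Using cv = T * H_dr^2 / t
H_dr^2 = 3.1^2 = 9.61
cv = 0.2 * 9.61 / 227
cv = 0.00847 m^2/day


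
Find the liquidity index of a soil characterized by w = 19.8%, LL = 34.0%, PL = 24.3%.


First compute the plasticity index:
PI = LL - PL = 34.0 - 24.3 = 9.7
Then compute the liquidity index:
LI = (w - PL) / PI
LI = (19.8 - 24.3) / 9.7
LI = -0.464


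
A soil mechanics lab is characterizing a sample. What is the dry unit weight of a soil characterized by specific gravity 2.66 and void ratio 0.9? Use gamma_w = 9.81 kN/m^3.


Result: 13.734 kN/m^3

Derivation:
Using gamma_d = Gs * gamma_w / (1 + e)
gamma_d = 2.66 * 9.81 / (1 + 0.9)
gamma_d = 2.66 * 9.81 / 1.9
gamma_d = 13.734 kN/m^3


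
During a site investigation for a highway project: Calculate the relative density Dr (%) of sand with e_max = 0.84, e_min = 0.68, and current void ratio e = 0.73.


Using Dr = (e_max - e) / (e_max - e_min) * 100
e_max - e = 0.84 - 0.73 = 0.11
e_max - e_min = 0.84 - 0.68 = 0.16
Dr = 0.11 / 0.16 * 100
Dr = 68.75 %


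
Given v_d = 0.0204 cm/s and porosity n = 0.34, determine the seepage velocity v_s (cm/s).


Using v_s = v_d / n
v_s = 0.0204 / 0.34
v_s = 0.06 cm/s


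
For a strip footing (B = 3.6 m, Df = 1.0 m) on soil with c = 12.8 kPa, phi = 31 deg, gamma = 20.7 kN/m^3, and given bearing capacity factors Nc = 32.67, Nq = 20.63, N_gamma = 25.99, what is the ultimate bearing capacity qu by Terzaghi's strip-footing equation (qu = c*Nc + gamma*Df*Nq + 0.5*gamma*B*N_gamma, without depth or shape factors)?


Compute qu = c*Nc + gamma*Df*Nq + 0.5*gamma*B*N_gamma
Term 1: 12.8 * 32.67 = 418.176
Term 2: 20.7 * 1.0 * 20.63 = 427.041
Term 3: 0.5 * 20.7 * 3.6 * 25.99 = 968.3874
qu = 418.176 + 427.041 + 968.3874
qu = 1813.6 kPa


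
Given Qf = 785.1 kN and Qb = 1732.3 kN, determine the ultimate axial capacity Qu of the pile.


Result: 2517.4 kN

Derivation:
Using Qu = Qf + Qb
Qu = 785.1 + 1732.3
Qu = 2517.4 kN


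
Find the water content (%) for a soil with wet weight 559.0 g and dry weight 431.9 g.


Using w = (m_wet - m_dry) / m_dry * 100
m_wet - m_dry = 559.0 - 431.9 = 127.1 g
w = 127.1 / 431.9 * 100
w = 29.43 %


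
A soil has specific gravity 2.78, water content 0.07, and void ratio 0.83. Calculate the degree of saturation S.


Result: 0.2345

Derivation:
Using S = Gs * w / e
S = 2.78 * 0.07 / 0.83
S = 0.2345


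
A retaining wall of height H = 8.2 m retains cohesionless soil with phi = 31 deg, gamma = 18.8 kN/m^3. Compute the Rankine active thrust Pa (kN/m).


Compute active earth pressure coefficient:
Ka = tan^2(45 - phi/2) = tan^2(29.5) = 0.320099
Compute active force:
Pa = 0.5 * Ka * gamma * H^2
Pa = 0.5 * 0.320099 * 18.8 * 8.2^2
Pa = 202.32 kN/m


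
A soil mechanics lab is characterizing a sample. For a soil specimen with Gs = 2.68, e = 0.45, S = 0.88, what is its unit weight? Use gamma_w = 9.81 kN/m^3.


Using gamma = gamma_w * (Gs + S*e) / (1 + e)
Numerator: Gs + S*e = 2.68 + 0.88*0.45 = 3.076
Denominator: 1 + e = 1 + 0.45 = 1.45
gamma = 9.81 * 3.076 / 1.45
gamma = 20.811 kN/m^3


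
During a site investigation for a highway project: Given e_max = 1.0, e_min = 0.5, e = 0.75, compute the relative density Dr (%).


Using Dr = (e_max - e) / (e_max - e_min) * 100
e_max - e = 1.0 - 0.75 = 0.25
e_max - e_min = 1.0 - 0.5 = 0.5
Dr = 0.25 / 0.5 * 100
Dr = 50.0 %


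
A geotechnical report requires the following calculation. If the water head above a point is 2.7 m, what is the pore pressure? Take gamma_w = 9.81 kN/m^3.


Using u = gamma_w * h_w
u = 9.81 * 2.7
u = 26.49 kPa


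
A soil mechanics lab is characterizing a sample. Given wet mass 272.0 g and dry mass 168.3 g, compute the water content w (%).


Using w = (m_wet - m_dry) / m_dry * 100
m_wet - m_dry = 272.0 - 168.3 = 103.7 g
w = 103.7 / 168.3 * 100
w = 61.62 %


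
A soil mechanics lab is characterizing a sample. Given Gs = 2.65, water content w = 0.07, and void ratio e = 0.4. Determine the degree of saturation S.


Using S = Gs * w / e
S = 2.65 * 0.07 / 0.4
S = 0.4637


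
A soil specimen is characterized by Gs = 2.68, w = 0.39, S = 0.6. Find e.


Using the relation e = Gs * w / S
e = 2.68 * 0.39 / 0.6
e = 1.742


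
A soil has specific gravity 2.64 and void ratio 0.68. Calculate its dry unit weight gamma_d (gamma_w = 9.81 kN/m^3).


Using gamma_d = Gs * gamma_w / (1 + e)
gamma_d = 2.64 * 9.81 / (1 + 0.68)
gamma_d = 2.64 * 9.81 / 1.68
gamma_d = 15.416 kN/m^3


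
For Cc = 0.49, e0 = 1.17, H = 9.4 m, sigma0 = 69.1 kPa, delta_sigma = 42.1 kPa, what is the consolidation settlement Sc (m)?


Using Sc = Cc * H / (1 + e0) * log10((sigma0 + delta_sigma) / sigma0)
Stress ratio = (69.1 + 42.1) / 69.1 = 1.60926
log10(1.60926) = 0.206627
Cc * H / (1 + e0) = 0.49 * 9.4 / (1 + 1.17) = 2.12258
Sc = 2.12258 * 0.206627
Sc = 0.4386 m


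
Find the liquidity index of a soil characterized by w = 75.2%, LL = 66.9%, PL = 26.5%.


Result: 1.205

Derivation:
First compute the plasticity index:
PI = LL - PL = 66.9 - 26.5 = 40.4
Then compute the liquidity index:
LI = (w - PL) / PI
LI = (75.2 - 26.5) / 40.4
LI = 1.205


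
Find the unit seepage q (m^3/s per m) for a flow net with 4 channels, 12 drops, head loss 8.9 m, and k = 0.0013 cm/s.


Convert k to m/s for unit consistency with H:
k = 0.0013 cm/s = 0.0013 / 100 m/s = 1.3e-05 m/s
Using q = k * H * Nf / Nd
Nf / Nd = 4 / 12 = 0.3333
q = 1.3e-05 * 8.9 * 0.3333
q = 3.857e-05 m^3/s per m


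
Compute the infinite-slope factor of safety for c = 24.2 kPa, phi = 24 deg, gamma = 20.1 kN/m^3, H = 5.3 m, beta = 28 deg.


Using Fs = c / (gamma*H*sin(beta)*cos(beta)) + tan(phi)/tan(beta)
Cohesion contribution = 24.2 / (20.1*5.3*sin(28)*cos(28))
Cohesion contribution = 0.548024
Friction contribution = tan(24)/tan(28) = 0.837353
Fs = 0.548024 + 0.837353
Fs = 1.385


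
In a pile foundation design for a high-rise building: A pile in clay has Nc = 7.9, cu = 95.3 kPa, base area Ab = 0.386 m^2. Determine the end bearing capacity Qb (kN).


Using Qb = Nc * cu * Ab
Qb = 7.9 * 95.3 * 0.386
Qb = 290.61 kN


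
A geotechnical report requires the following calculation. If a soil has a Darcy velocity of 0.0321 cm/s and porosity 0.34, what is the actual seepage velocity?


Using v_s = v_d / n
v_s = 0.0321 / 0.34
v_s = 0.09441 cm/s


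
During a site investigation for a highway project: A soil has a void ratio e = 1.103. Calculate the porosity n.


Using the relation n = e / (1 + e)
n = 1.103 / (1 + 1.103)
n = 1.103 / 2.103
n = 0.5245


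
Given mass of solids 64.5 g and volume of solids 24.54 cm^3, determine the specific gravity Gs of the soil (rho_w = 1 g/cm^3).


Using Gs = m_s / (V_s * rho_w)
Since rho_w = 1 g/cm^3:
Gs = 64.5 / 24.54
Gs = 2.628


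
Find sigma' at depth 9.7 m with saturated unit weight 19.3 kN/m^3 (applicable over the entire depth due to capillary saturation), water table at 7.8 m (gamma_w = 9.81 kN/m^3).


Total stress = gamma_sat * depth
sigma = 19.3 * 9.7 = 187.21 kPa
Pore water pressure u = gamma_w * (depth - d_wt)
u = 9.81 * (9.7 - 7.8) = 18.639 kPa
Effective stress = sigma - u
sigma' = 187.21 - 18.639 = 168.57 kPa


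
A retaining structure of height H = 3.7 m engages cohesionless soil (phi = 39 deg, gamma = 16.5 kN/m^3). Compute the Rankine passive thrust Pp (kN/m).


Compute passive earth pressure coefficient:
Kp = tan^2(45 + phi/2) = tan^2(64.5) = 4.395495
Compute passive force:
Pp = 0.5 * Kp * gamma * H^2
Pp = 0.5 * 4.395495 * 16.5 * 3.7^2
Pp = 496.44 kN/m


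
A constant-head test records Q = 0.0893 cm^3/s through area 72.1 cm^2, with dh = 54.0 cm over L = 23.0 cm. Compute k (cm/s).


Compute hydraulic gradient:
i = dh / L = 54.0 / 23.0 = 2.34783
Then apply Darcy's law:
k = Q / (A * i)
k = 0.0893 / (72.1 * 2.34783)
k = 0.0893 / 169.278
k = 0.000528 cm/s


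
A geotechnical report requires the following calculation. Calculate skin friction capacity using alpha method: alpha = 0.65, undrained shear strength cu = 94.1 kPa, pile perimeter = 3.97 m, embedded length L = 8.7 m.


Using Qs = alpha * cu * perimeter * L
Qs = 0.65 * 94.1 * 3.97 * 8.7
Qs = 2112.58 kN


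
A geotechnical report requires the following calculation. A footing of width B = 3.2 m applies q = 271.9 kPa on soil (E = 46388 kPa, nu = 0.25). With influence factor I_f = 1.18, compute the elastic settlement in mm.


Using Se = q * B * (1 - nu^2) * I_f / E
1 - nu^2 = 1 - 0.25^2 = 0.9375
Se = 271.9 * 3.2 * 0.9375 * 1.18 / 46388
Se = 0.020749 m
Convert to mm: Se = 0.020749 * 1000 = 20.749 mm


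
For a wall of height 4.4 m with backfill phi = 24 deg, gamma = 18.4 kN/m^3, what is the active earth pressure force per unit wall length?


Compute active earth pressure coefficient:
Ka = tan^2(45 - phi/2) = tan^2(33.0) = 0.42173
Compute active force:
Pa = 0.5 * Ka * gamma * H^2
Pa = 0.5 * 0.42173 * 18.4 * 4.4^2
Pa = 75.12 kN/m


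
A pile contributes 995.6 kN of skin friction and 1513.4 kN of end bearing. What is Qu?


Using Qu = Qf + Qb
Qu = 995.6 + 1513.4
Qu = 2509.0 kN


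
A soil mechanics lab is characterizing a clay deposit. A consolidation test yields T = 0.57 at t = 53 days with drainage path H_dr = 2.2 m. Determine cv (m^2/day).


Using cv = T * H_dr^2 / t
H_dr^2 = 2.2^2 = 4.84
cv = 0.57 * 4.84 / 53
cv = 0.05205 m^2/day
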